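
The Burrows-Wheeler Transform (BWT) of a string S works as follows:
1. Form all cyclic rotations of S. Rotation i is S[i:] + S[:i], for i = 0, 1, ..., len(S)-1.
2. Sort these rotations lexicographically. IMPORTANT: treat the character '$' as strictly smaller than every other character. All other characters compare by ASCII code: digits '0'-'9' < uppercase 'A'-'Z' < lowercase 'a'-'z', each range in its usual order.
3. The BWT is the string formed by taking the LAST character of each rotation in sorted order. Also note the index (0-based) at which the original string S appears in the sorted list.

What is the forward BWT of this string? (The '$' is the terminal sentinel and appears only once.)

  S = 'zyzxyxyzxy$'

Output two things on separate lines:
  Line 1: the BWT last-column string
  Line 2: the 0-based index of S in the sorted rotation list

Answer: yzzyxxxzyy$
10

Derivation:
All 11 rotations (rotation i = S[i:]+S[:i]):
  rot[0] = zyzxyxyzxy$
  rot[1] = yzxyxyzxy$z
  rot[2] = zxyxyzxy$zy
  rot[3] = xyxyzxy$zyz
  rot[4] = yxyzxy$zyzx
  rot[5] = xyzxy$zyzxy
  rot[6] = yzxy$zyzxyx
  rot[7] = zxy$zyzxyxy
  rot[8] = xy$zyzxyxyz
  rot[9] = y$zyzxyxyzx
  rot[10] = $zyzxyxyzxy
Sorted (with $ < everything):
  sorted[0] = $zyzxyxyzxy  (last char: 'y')
  sorted[1] = xy$zyzxyxyz  (last char: 'z')
  sorted[2] = xyxyzxy$zyz  (last char: 'z')
  sorted[3] = xyzxy$zyzxy  (last char: 'y')
  sorted[4] = y$zyzxyxyzx  (last char: 'x')
  sorted[5] = yxyzxy$zyzx  (last char: 'x')
  sorted[6] = yzxy$zyzxyx  (last char: 'x')
  sorted[7] = yzxyxyzxy$z  (last char: 'z')
  sorted[8] = zxy$zyzxyxy  (last char: 'y')
  sorted[9] = zxyxyzxy$zy  (last char: 'y')
  sorted[10] = zyzxyxyzxy$  (last char: '$')
Last column: yzzyxxxzyy$
Original string S is at sorted index 10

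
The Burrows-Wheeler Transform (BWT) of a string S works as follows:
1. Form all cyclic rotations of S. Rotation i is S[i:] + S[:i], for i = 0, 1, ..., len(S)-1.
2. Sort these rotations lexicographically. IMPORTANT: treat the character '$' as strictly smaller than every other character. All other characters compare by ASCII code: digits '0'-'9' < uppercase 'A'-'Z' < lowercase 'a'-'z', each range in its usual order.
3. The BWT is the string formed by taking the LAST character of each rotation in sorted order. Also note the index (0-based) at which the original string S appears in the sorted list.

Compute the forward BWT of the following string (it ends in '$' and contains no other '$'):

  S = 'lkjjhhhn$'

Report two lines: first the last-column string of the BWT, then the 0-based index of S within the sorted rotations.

Answer: njhhjkl$h
7

Derivation:
All 9 rotations (rotation i = S[i:]+S[:i]):
  rot[0] = lkjjhhhn$
  rot[1] = kjjhhhn$l
  rot[2] = jjhhhn$lk
  rot[3] = jhhhn$lkj
  rot[4] = hhhn$lkjj
  rot[5] = hhn$lkjjh
  rot[6] = hn$lkjjhh
  rot[7] = n$lkjjhhh
  rot[8] = $lkjjhhhn
Sorted (with $ < everything):
  sorted[0] = $lkjjhhhn  (last char: 'n')
  sorted[1] = hhhn$lkjj  (last char: 'j')
  sorted[2] = hhn$lkjjh  (last char: 'h')
  sorted[3] = hn$lkjjhh  (last char: 'h')
  sorted[4] = jhhhn$lkj  (last char: 'j')
  sorted[5] = jjhhhn$lk  (last char: 'k')
  sorted[6] = kjjhhhn$l  (last char: 'l')
  sorted[7] = lkjjhhhn$  (last char: '$')
  sorted[8] = n$lkjjhhh  (last char: 'h')
Last column: njhhjkl$h
Original string S is at sorted index 7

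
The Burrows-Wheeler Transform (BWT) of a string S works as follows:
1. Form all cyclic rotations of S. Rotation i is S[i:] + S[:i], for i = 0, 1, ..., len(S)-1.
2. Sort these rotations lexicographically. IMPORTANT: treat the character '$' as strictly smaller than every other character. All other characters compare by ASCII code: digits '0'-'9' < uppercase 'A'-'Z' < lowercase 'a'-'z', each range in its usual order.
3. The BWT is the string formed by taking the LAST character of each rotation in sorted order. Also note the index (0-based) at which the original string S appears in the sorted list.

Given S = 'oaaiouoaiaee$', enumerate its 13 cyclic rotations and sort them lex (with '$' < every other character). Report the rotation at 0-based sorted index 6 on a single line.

Answer: ee$oaaiouoaia

Derivation:
All 13 rotations (rotation i = S[i:]+S[:i]):
  rot[0] = oaaiouoaiaee$
  rot[1] = aaiouoaiaee$o
  rot[2] = aiouoaiaee$oa
  rot[3] = iouoaiaee$oaa
  rot[4] = ouoaiaee$oaai
  rot[5] = uoaiaee$oaaio
  rot[6] = oaiaee$oaaiou
  rot[7] = aiaee$oaaiouo
  rot[8] = iaee$oaaiouoa
  rot[9] = aee$oaaiouoai
  rot[10] = ee$oaaiouoaia
  rot[11] = e$oaaiouoaiae
  rot[12] = $oaaiouoaiaee
Sorted (with $ < everything):
  sorted[0] = $oaaiouoaiaee
  sorted[1] = aaiouoaiaee$o
  sorted[2] = aee$oaaiouoai
  sorted[3] = aiaee$oaaiouo
  sorted[4] = aiouoaiaee$oa
  sorted[5] = e$oaaiouoaiae
  sorted[6] = ee$oaaiouoaia
  sorted[7] = iaee$oaaiouoa
  sorted[8] = iouoaiaee$oaa
  sorted[9] = oaaiouoaiaee$
  sorted[10] = oaiaee$oaaiou
  sorted[11] = ouoaiaee$oaai
  sorted[12] = uoaiaee$oaaio
sorted[6] = ee$oaaiouoaia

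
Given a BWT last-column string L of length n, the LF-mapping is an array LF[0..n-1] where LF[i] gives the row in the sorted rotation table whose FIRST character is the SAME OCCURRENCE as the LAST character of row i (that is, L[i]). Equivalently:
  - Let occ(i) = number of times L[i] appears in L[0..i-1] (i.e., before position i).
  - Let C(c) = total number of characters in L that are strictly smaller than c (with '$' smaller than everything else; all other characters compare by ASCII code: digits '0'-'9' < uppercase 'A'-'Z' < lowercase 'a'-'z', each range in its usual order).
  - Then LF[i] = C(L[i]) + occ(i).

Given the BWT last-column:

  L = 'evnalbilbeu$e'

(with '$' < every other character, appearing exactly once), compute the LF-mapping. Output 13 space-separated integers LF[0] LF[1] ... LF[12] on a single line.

Char counts: '$':1, 'a':1, 'b':2, 'e':3, 'i':1, 'l':2, 'n':1, 'u':1, 'v':1
C (first-col start): C('$')=0, C('a')=1, C('b')=2, C('e')=4, C('i')=7, C('l')=8, C('n')=10, C('u')=11, C('v')=12
L[0]='e': occ=0, LF[0]=C('e')+0=4+0=4
L[1]='v': occ=0, LF[1]=C('v')+0=12+0=12
L[2]='n': occ=0, LF[2]=C('n')+0=10+0=10
L[3]='a': occ=0, LF[3]=C('a')+0=1+0=1
L[4]='l': occ=0, LF[4]=C('l')+0=8+0=8
L[5]='b': occ=0, LF[5]=C('b')+0=2+0=2
L[6]='i': occ=0, LF[6]=C('i')+0=7+0=7
L[7]='l': occ=1, LF[7]=C('l')+1=8+1=9
L[8]='b': occ=1, LF[8]=C('b')+1=2+1=3
L[9]='e': occ=1, LF[9]=C('e')+1=4+1=5
L[10]='u': occ=0, LF[10]=C('u')+0=11+0=11
L[11]='$': occ=0, LF[11]=C('$')+0=0+0=0
L[12]='e': occ=2, LF[12]=C('e')+2=4+2=6

Answer: 4 12 10 1 8 2 7 9 3 5 11 0 6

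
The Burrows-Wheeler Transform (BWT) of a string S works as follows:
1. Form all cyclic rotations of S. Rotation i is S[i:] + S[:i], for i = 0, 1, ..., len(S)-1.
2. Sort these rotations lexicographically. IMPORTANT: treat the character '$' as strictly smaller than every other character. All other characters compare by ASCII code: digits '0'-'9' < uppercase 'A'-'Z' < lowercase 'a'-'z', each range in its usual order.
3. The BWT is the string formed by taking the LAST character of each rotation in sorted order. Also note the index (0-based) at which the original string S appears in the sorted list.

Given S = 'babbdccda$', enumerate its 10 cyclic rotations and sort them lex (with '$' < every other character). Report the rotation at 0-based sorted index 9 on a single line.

Answer: dccda$babb

Derivation:
All 10 rotations (rotation i = S[i:]+S[:i]):
  rot[0] = babbdccda$
  rot[1] = abbdccda$b
  rot[2] = bbdccda$ba
  rot[3] = bdccda$bab
  rot[4] = dccda$babb
  rot[5] = ccda$babbd
  rot[6] = cda$babbdc
  rot[7] = da$babbdcc
  rot[8] = a$babbdccd
  rot[9] = $babbdccda
Sorted (with $ < everything):
  sorted[0] = $babbdccda
  sorted[1] = a$babbdccd
  sorted[2] = abbdccda$b
  sorted[3] = babbdccda$
  sorted[4] = bbdccda$ba
  sorted[5] = bdccda$bab
  sorted[6] = ccda$babbd
  sorted[7] = cda$babbdc
  sorted[8] = da$babbdcc
  sorted[9] = dccda$babb
sorted[9] = dccda$babb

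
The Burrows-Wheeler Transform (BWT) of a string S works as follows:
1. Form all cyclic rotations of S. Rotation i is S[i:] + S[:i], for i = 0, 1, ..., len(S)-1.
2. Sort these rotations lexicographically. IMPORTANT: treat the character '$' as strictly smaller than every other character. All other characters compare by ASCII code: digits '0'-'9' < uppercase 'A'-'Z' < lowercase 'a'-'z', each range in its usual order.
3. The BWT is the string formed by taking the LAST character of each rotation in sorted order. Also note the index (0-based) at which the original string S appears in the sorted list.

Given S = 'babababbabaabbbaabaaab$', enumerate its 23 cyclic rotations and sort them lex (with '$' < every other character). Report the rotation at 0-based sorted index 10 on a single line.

All 23 rotations (rotation i = S[i:]+S[:i]):
  rot[0] = babababbabaabbbaabaaab$
  rot[1] = abababbabaabbbaabaaab$b
  rot[2] = bababbabaabbbaabaaab$ba
  rot[3] = ababbabaabbbaabaaab$bab
  rot[4] = babbabaabbbaabaaab$baba
  rot[5] = abbabaabbbaabaaab$babab
  rot[6] = bbabaabbbaabaaab$bababa
  rot[7] = babaabbbaabaaab$bababab
  rot[8] = abaabbbaabaaab$babababb
  rot[9] = baabbbaabaaab$babababba
  rot[10] = aabbbaabaaab$babababbab
  rot[11] = abbbaabaaab$babababbaba
  rot[12] = bbbaabaaab$babababbabaa
  rot[13] = bbaabaaab$babababbabaab
  rot[14] = baabaaab$babababbabaabb
  rot[15] = aabaaab$babababbabaabbb
  rot[16] = abaaab$babababbabaabbba
  rot[17] = baaab$babababbabaabbbaa
  rot[18] = aaab$babababbabaabbbaab
  rot[19] = aab$babababbabaabbbaaba
  rot[20] = ab$babababbabaabbbaabaa
  rot[21] = b$babababbabaabbbaabaaa
  rot[22] = $babababbabaabbbaabaaab
Sorted (with $ < everything):
  sorted[0] = $babababbabaabbbaabaaab
  sorted[1] = aaab$babababbabaabbbaab
  sorted[2] = aab$babababbabaabbbaaba
  sorted[3] = aabaaab$babababbabaabbb
  sorted[4] = aabbbaabaaab$babababbab
  sorted[5] = ab$babababbabaabbbaabaa
  sorted[6] = abaaab$babababbabaabbba
  sorted[7] = abaabbbaabaaab$babababb
  sorted[8] = abababbabaabbbaabaaab$b
  sorted[9] = ababbabaabbbaabaaab$bab
  sorted[10] = abbabaabbbaabaaab$babab
  sorted[11] = abbbaabaaab$babababbaba
  sorted[12] = b$babababbabaabbbaabaaa
  sorted[13] = baaab$babababbabaabbbaa
  sorted[14] = baabaaab$babababbabaabb
  sorted[15] = baabbbaabaaab$babababba
  sorted[16] = babaabbbaabaaab$bababab
  sorted[17] = babababbabaabbbaabaaab$
  sorted[18] = bababbabaabbbaabaaab$ba
  sorted[19] = babbabaabbbaabaaab$baba
  sorted[20] = bbaabaaab$babababbabaab
  sorted[21] = bbabaabbbaabaaab$bababa
  sorted[22] = bbbaabaaab$babababbabaa
sorted[10] = abbabaabbbaabaaab$babab

Answer: abbabaabbbaabaaab$babab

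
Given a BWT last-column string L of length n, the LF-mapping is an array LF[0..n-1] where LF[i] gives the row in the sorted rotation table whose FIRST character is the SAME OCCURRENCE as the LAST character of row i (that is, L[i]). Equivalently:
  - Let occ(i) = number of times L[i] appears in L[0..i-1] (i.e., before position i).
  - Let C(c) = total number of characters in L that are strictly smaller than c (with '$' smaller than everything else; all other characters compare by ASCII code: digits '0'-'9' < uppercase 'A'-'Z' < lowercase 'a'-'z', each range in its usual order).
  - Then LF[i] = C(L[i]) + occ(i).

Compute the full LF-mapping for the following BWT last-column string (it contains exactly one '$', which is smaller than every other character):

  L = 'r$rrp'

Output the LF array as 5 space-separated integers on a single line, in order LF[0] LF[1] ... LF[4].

Answer: 2 0 3 4 1

Derivation:
Char counts: '$':1, 'p':1, 'r':3
C (first-col start): C('$')=0, C('p')=1, C('r')=2
L[0]='r': occ=0, LF[0]=C('r')+0=2+0=2
L[1]='$': occ=0, LF[1]=C('$')+0=0+0=0
L[2]='r': occ=1, LF[2]=C('r')+1=2+1=3
L[3]='r': occ=2, LF[3]=C('r')+2=2+2=4
L[4]='p': occ=0, LF[4]=C('p')+0=1+0=1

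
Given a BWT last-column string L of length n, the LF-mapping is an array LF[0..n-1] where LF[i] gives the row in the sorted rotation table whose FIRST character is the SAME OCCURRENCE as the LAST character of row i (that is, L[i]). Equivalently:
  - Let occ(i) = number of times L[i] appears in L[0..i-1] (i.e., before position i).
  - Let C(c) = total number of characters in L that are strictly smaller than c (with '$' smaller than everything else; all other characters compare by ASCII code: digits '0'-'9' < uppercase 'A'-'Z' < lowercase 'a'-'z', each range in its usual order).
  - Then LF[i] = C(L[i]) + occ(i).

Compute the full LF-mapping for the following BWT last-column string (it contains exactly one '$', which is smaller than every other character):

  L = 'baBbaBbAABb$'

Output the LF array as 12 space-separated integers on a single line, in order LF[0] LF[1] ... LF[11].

Answer: 8 6 3 9 7 4 10 1 2 5 11 0

Derivation:
Char counts: '$':1, 'A':2, 'B':3, 'a':2, 'b':4
C (first-col start): C('$')=0, C('A')=1, C('B')=3, C('a')=6, C('b')=8
L[0]='b': occ=0, LF[0]=C('b')+0=8+0=8
L[1]='a': occ=0, LF[1]=C('a')+0=6+0=6
L[2]='B': occ=0, LF[2]=C('B')+0=3+0=3
L[3]='b': occ=1, LF[3]=C('b')+1=8+1=9
L[4]='a': occ=1, LF[4]=C('a')+1=6+1=7
L[5]='B': occ=1, LF[5]=C('B')+1=3+1=4
L[6]='b': occ=2, LF[6]=C('b')+2=8+2=10
L[7]='A': occ=0, LF[7]=C('A')+0=1+0=1
L[8]='A': occ=1, LF[8]=C('A')+1=1+1=2
L[9]='B': occ=2, LF[9]=C('B')+2=3+2=5
L[10]='b': occ=3, LF[10]=C('b')+3=8+3=11
L[11]='$': occ=0, LF[11]=C('$')+0=0+0=0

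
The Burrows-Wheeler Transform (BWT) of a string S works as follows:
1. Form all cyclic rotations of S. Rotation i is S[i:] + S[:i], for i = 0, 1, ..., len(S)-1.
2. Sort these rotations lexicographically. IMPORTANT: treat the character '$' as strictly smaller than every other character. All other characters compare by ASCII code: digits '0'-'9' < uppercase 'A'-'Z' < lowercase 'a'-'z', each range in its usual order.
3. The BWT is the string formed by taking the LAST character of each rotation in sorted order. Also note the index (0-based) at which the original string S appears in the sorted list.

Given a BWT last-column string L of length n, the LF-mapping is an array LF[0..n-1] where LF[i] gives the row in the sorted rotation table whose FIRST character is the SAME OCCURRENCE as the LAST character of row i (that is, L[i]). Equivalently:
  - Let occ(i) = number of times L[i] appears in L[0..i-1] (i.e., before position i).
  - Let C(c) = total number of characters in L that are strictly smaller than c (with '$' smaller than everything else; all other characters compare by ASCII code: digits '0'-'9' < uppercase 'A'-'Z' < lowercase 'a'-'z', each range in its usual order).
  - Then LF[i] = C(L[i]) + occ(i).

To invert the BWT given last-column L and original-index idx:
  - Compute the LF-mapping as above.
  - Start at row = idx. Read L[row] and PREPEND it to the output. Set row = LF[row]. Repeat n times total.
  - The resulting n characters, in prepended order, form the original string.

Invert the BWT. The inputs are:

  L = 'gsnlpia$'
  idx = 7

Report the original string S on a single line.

Answer: sapling$

Derivation:
LF mapping: 2 7 5 4 6 3 1 0
Walk LF starting at row 7, prepending L[row]:
  step 1: row=7, L[7]='$', prepend. Next row=LF[7]=0
  step 2: row=0, L[0]='g', prepend. Next row=LF[0]=2
  step 3: row=2, L[2]='n', prepend. Next row=LF[2]=5
  step 4: row=5, L[5]='i', prepend. Next row=LF[5]=3
  step 5: row=3, L[3]='l', prepend. Next row=LF[3]=4
  step 6: row=4, L[4]='p', prepend. Next row=LF[4]=6
  step 7: row=6, L[6]='a', prepend. Next row=LF[6]=1
  step 8: row=1, L[1]='s', prepend. Next row=LF[1]=7
Reversed output: sapling$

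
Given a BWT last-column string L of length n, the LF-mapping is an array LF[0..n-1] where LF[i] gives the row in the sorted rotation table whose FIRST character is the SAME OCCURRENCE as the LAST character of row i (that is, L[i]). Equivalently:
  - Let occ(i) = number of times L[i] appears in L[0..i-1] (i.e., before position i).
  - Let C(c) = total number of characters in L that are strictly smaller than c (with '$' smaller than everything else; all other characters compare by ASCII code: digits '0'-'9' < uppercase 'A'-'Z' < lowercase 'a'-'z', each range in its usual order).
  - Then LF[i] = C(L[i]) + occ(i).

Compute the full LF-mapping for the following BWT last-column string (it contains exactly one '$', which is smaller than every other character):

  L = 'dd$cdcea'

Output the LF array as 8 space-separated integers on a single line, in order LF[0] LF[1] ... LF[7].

Answer: 4 5 0 2 6 3 7 1

Derivation:
Char counts: '$':1, 'a':1, 'c':2, 'd':3, 'e':1
C (first-col start): C('$')=0, C('a')=1, C('c')=2, C('d')=4, C('e')=7
L[0]='d': occ=0, LF[0]=C('d')+0=4+0=4
L[1]='d': occ=1, LF[1]=C('d')+1=4+1=5
L[2]='$': occ=0, LF[2]=C('$')+0=0+0=0
L[3]='c': occ=0, LF[3]=C('c')+0=2+0=2
L[4]='d': occ=2, LF[4]=C('d')+2=4+2=6
L[5]='c': occ=1, LF[5]=C('c')+1=2+1=3
L[6]='e': occ=0, LF[6]=C('e')+0=7+0=7
L[7]='a': occ=0, LF[7]=C('a')+0=1+0=1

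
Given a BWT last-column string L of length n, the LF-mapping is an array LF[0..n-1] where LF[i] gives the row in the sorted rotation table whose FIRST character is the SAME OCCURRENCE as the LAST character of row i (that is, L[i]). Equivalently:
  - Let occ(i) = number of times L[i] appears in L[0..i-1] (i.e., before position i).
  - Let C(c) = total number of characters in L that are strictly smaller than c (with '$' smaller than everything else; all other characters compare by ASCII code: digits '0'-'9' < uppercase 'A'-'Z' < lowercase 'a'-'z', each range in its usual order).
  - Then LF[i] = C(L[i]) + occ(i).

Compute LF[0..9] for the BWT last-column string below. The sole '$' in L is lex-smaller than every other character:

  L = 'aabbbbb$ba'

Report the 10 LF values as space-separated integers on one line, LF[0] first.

Answer: 1 2 4 5 6 7 8 0 9 3

Derivation:
Char counts: '$':1, 'a':3, 'b':6
C (first-col start): C('$')=0, C('a')=1, C('b')=4
L[0]='a': occ=0, LF[0]=C('a')+0=1+0=1
L[1]='a': occ=1, LF[1]=C('a')+1=1+1=2
L[2]='b': occ=0, LF[2]=C('b')+0=4+0=4
L[3]='b': occ=1, LF[3]=C('b')+1=4+1=5
L[4]='b': occ=2, LF[4]=C('b')+2=4+2=6
L[5]='b': occ=3, LF[5]=C('b')+3=4+3=7
L[6]='b': occ=4, LF[6]=C('b')+4=4+4=8
L[7]='$': occ=0, LF[7]=C('$')+0=0+0=0
L[8]='b': occ=5, LF[8]=C('b')+5=4+5=9
L[9]='a': occ=2, LF[9]=C('a')+2=1+2=3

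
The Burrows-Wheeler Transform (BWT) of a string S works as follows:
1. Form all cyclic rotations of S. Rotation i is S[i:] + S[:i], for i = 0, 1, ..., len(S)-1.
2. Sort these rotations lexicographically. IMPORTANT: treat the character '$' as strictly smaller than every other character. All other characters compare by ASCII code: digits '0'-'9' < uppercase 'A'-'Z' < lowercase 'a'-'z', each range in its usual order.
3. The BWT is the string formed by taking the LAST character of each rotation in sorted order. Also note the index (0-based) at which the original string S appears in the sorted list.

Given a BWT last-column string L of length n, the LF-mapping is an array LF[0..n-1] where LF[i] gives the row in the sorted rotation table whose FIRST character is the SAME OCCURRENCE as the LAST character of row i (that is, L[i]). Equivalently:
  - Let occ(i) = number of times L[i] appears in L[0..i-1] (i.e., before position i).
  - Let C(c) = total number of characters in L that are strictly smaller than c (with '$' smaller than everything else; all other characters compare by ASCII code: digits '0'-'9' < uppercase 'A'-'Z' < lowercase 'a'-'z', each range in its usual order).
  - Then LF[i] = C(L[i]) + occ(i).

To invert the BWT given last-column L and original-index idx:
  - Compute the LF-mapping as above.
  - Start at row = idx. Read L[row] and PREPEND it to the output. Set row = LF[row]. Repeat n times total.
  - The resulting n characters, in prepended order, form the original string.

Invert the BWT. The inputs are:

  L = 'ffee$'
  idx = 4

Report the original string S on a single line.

Answer: feef$

Derivation:
LF mapping: 3 4 1 2 0
Walk LF starting at row 4, prepending L[row]:
  step 1: row=4, L[4]='$', prepend. Next row=LF[4]=0
  step 2: row=0, L[0]='f', prepend. Next row=LF[0]=3
  step 3: row=3, L[3]='e', prepend. Next row=LF[3]=2
  step 4: row=2, L[2]='e', prepend. Next row=LF[2]=1
  step 5: row=1, L[1]='f', prepend. Next row=LF[1]=4
Reversed output: feef$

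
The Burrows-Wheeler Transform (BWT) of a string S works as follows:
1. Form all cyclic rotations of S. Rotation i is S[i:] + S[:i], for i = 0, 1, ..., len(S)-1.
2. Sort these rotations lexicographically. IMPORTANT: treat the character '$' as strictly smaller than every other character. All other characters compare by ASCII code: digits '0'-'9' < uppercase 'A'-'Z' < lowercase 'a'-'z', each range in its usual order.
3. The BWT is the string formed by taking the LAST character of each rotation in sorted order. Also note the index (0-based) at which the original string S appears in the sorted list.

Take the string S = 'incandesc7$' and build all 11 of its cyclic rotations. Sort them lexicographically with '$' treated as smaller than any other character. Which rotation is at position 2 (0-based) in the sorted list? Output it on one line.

All 11 rotations (rotation i = S[i:]+S[:i]):
  rot[0] = incandesc7$
  rot[1] = ncandesc7$i
  rot[2] = candesc7$in
  rot[3] = andesc7$inc
  rot[4] = ndesc7$inca
  rot[5] = desc7$incan
  rot[6] = esc7$incand
  rot[7] = sc7$incande
  rot[8] = c7$incandes
  rot[9] = 7$incandesc
  rot[10] = $incandesc7
Sorted (with $ < everything):
  sorted[0] = $incandesc7
  sorted[1] = 7$incandesc
  sorted[2] = andesc7$inc
  sorted[3] = c7$incandes
  sorted[4] = candesc7$in
  sorted[5] = desc7$incan
  sorted[6] = esc7$incand
  sorted[7] = incandesc7$
  sorted[8] = ncandesc7$i
  sorted[9] = ndesc7$inca
  sorted[10] = sc7$incande
sorted[2] = andesc7$inc

Answer: andesc7$inc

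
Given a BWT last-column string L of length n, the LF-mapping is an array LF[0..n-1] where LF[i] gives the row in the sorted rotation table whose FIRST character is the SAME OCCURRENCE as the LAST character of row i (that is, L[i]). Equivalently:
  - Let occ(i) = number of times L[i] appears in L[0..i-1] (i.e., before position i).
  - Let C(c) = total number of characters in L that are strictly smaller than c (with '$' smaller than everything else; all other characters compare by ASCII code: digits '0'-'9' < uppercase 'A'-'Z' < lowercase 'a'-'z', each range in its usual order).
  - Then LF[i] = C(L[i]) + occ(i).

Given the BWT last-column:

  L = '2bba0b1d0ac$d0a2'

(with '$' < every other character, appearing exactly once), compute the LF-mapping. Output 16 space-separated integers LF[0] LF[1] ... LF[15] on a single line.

Char counts: '$':1, '0':3, '1':1, '2':2, 'a':3, 'b':3, 'c':1, 'd':2
C (first-col start): C('$')=0, C('0')=1, C('1')=4, C('2')=5, C('a')=7, C('b')=10, C('c')=13, C('d')=14
L[0]='2': occ=0, LF[0]=C('2')+0=5+0=5
L[1]='b': occ=0, LF[1]=C('b')+0=10+0=10
L[2]='b': occ=1, LF[2]=C('b')+1=10+1=11
L[3]='a': occ=0, LF[3]=C('a')+0=7+0=7
L[4]='0': occ=0, LF[4]=C('0')+0=1+0=1
L[5]='b': occ=2, LF[5]=C('b')+2=10+2=12
L[6]='1': occ=0, LF[6]=C('1')+0=4+0=4
L[7]='d': occ=0, LF[7]=C('d')+0=14+0=14
L[8]='0': occ=1, LF[8]=C('0')+1=1+1=2
L[9]='a': occ=1, LF[9]=C('a')+1=7+1=8
L[10]='c': occ=0, LF[10]=C('c')+0=13+0=13
L[11]='$': occ=0, LF[11]=C('$')+0=0+0=0
L[12]='d': occ=1, LF[12]=C('d')+1=14+1=15
L[13]='0': occ=2, LF[13]=C('0')+2=1+2=3
L[14]='a': occ=2, LF[14]=C('a')+2=7+2=9
L[15]='2': occ=1, LF[15]=C('2')+1=5+1=6

Answer: 5 10 11 7 1 12 4 14 2 8 13 0 15 3 9 6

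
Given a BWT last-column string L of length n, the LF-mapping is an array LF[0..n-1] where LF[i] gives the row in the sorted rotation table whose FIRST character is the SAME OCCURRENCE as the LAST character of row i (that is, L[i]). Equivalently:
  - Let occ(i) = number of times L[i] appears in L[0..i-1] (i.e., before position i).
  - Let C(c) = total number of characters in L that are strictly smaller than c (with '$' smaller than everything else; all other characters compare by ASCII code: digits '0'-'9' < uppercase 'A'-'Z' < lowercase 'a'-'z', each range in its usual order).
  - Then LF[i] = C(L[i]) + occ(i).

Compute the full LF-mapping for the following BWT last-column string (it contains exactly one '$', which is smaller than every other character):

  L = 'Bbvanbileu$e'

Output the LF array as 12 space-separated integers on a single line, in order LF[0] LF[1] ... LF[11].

Answer: 1 3 11 2 9 4 7 8 5 10 0 6

Derivation:
Char counts: '$':1, 'B':1, 'a':1, 'b':2, 'e':2, 'i':1, 'l':1, 'n':1, 'u':1, 'v':1
C (first-col start): C('$')=0, C('B')=1, C('a')=2, C('b')=3, C('e')=5, C('i')=7, C('l')=8, C('n')=9, C('u')=10, C('v')=11
L[0]='B': occ=0, LF[0]=C('B')+0=1+0=1
L[1]='b': occ=0, LF[1]=C('b')+0=3+0=3
L[2]='v': occ=0, LF[2]=C('v')+0=11+0=11
L[3]='a': occ=0, LF[3]=C('a')+0=2+0=2
L[4]='n': occ=0, LF[4]=C('n')+0=9+0=9
L[5]='b': occ=1, LF[5]=C('b')+1=3+1=4
L[6]='i': occ=0, LF[6]=C('i')+0=7+0=7
L[7]='l': occ=0, LF[7]=C('l')+0=8+0=8
L[8]='e': occ=0, LF[8]=C('e')+0=5+0=5
L[9]='u': occ=0, LF[9]=C('u')+0=10+0=10
L[10]='$': occ=0, LF[10]=C('$')+0=0+0=0
L[11]='e': occ=1, LF[11]=C('e')+1=5+1=6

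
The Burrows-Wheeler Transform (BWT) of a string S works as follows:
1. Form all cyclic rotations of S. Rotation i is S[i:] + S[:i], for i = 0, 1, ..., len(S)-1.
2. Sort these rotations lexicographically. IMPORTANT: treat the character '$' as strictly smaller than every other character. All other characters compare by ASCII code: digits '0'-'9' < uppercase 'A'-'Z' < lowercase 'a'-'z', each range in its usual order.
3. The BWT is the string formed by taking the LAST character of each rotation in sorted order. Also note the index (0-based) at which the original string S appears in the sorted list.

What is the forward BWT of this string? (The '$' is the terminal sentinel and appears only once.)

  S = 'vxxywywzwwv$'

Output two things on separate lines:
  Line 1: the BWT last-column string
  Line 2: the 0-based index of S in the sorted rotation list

Answer: vw$wzyyvxxww
2

Derivation:
All 12 rotations (rotation i = S[i:]+S[:i]):
  rot[0] = vxxywywzwwv$
  rot[1] = xxywywzwwv$v
  rot[2] = xywywzwwv$vx
  rot[3] = ywywzwwv$vxx
  rot[4] = wywzwwv$vxxy
  rot[5] = ywzwwv$vxxyw
  rot[6] = wzwwv$vxxywy
  rot[7] = zwwv$vxxywyw
  rot[8] = wwv$vxxywywz
  rot[9] = wv$vxxywywzw
  rot[10] = v$vxxywywzww
  rot[11] = $vxxywywzwwv
Sorted (with $ < everything):
  sorted[0] = $vxxywywzwwv  (last char: 'v')
  sorted[1] = v$vxxywywzww  (last char: 'w')
  sorted[2] = vxxywywzwwv$  (last char: '$')
  sorted[3] = wv$vxxywywzw  (last char: 'w')
  sorted[4] = wwv$vxxywywz  (last char: 'z')
  sorted[5] = wywzwwv$vxxy  (last char: 'y')
  sorted[6] = wzwwv$vxxywy  (last char: 'y')
  sorted[7] = xxywywzwwv$v  (last char: 'v')
  sorted[8] = xywywzwwv$vx  (last char: 'x')
  sorted[9] = ywywzwwv$vxx  (last char: 'x')
  sorted[10] = ywzwwv$vxxyw  (last char: 'w')
  sorted[11] = zwwv$vxxywyw  (last char: 'w')
Last column: vw$wzyyvxxww
Original string S is at sorted index 2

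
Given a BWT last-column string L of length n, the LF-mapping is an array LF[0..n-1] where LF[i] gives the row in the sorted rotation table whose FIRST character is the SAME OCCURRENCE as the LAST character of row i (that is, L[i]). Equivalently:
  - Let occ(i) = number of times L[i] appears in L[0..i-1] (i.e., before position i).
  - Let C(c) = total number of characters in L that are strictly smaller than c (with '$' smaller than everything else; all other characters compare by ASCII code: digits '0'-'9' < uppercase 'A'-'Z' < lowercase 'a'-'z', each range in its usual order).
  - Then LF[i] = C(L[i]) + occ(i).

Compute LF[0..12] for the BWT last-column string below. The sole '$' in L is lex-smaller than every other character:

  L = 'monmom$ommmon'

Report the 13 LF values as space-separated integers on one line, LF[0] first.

Char counts: '$':1, 'm':6, 'n':2, 'o':4
C (first-col start): C('$')=0, C('m')=1, C('n')=7, C('o')=9
L[0]='m': occ=0, LF[0]=C('m')+0=1+0=1
L[1]='o': occ=0, LF[1]=C('o')+0=9+0=9
L[2]='n': occ=0, LF[2]=C('n')+0=7+0=7
L[3]='m': occ=1, LF[3]=C('m')+1=1+1=2
L[4]='o': occ=1, LF[4]=C('o')+1=9+1=10
L[5]='m': occ=2, LF[5]=C('m')+2=1+2=3
L[6]='$': occ=0, LF[6]=C('$')+0=0+0=0
L[7]='o': occ=2, LF[7]=C('o')+2=9+2=11
L[8]='m': occ=3, LF[8]=C('m')+3=1+3=4
L[9]='m': occ=4, LF[9]=C('m')+4=1+4=5
L[10]='m': occ=5, LF[10]=C('m')+5=1+5=6
L[11]='o': occ=3, LF[11]=C('o')+3=9+3=12
L[12]='n': occ=1, LF[12]=C('n')+1=7+1=8

Answer: 1 9 7 2 10 3 0 11 4 5 6 12 8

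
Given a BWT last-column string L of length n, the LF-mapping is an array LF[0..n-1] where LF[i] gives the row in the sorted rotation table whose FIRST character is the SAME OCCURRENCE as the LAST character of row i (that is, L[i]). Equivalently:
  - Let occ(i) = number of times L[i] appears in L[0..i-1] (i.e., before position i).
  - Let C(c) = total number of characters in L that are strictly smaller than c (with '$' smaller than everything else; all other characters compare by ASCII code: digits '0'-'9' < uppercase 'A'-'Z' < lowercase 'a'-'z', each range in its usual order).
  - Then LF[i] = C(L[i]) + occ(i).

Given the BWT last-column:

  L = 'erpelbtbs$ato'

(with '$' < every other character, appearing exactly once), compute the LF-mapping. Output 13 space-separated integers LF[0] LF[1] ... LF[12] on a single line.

Char counts: '$':1, 'a':1, 'b':2, 'e':2, 'l':1, 'o':1, 'p':1, 'r':1, 's':1, 't':2
C (first-col start): C('$')=0, C('a')=1, C('b')=2, C('e')=4, C('l')=6, C('o')=7, C('p')=8, C('r')=9, C('s')=10, C('t')=11
L[0]='e': occ=0, LF[0]=C('e')+0=4+0=4
L[1]='r': occ=0, LF[1]=C('r')+0=9+0=9
L[2]='p': occ=0, LF[2]=C('p')+0=8+0=8
L[3]='e': occ=1, LF[3]=C('e')+1=4+1=5
L[4]='l': occ=0, LF[4]=C('l')+0=6+0=6
L[5]='b': occ=0, LF[5]=C('b')+0=2+0=2
L[6]='t': occ=0, LF[6]=C('t')+0=11+0=11
L[7]='b': occ=1, LF[7]=C('b')+1=2+1=3
L[8]='s': occ=0, LF[8]=C('s')+0=10+0=10
L[9]='$': occ=0, LF[9]=C('$')+0=0+0=0
L[10]='a': occ=0, LF[10]=C('a')+0=1+0=1
L[11]='t': occ=1, LF[11]=C('t')+1=11+1=12
L[12]='o': occ=0, LF[12]=C('o')+0=7+0=7

Answer: 4 9 8 5 6 2 11 3 10 0 1 12 7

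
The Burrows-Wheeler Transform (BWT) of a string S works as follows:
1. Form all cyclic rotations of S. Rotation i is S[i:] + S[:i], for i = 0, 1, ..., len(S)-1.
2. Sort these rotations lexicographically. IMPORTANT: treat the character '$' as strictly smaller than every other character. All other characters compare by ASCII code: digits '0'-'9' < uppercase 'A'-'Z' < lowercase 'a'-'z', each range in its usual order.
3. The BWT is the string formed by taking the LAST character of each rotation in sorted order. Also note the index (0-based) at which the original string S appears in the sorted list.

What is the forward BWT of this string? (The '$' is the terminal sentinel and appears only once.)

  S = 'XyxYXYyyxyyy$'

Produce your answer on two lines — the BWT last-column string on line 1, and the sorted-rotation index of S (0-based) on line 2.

All 13 rotations (rotation i = S[i:]+S[:i]):
  rot[0] = XyxYXYyyxyyy$
  rot[1] = yxYXYyyxyyy$X
  rot[2] = xYXYyyxyyy$Xy
  rot[3] = YXYyyxyyy$Xyx
  rot[4] = XYyyxyyy$XyxY
  rot[5] = Yyyxyyy$XyxYX
  rot[6] = yyxyyy$XyxYXY
  rot[7] = yxyyy$XyxYXYy
  rot[8] = xyyy$XyxYXYyy
  rot[9] = yyy$XyxYXYyyx
  rot[10] = yy$XyxYXYyyxy
  rot[11] = y$XyxYXYyyxyy
  rot[12] = $XyxYXYyyxyyy
Sorted (with $ < everything):
  sorted[0] = $XyxYXYyyxyyy  (last char: 'y')
  sorted[1] = XYyyxyyy$XyxY  (last char: 'Y')
  sorted[2] = XyxYXYyyxyyy$  (last char: '$')
  sorted[3] = YXYyyxyyy$Xyx  (last char: 'x')
  sorted[4] = Yyyxyyy$XyxYX  (last char: 'X')
  sorted[5] = xYXYyyxyyy$Xy  (last char: 'y')
  sorted[6] = xyyy$XyxYXYyy  (last char: 'y')
  sorted[7] = y$XyxYXYyyxyy  (last char: 'y')
  sorted[8] = yxYXYyyxyyy$X  (last char: 'X')
  sorted[9] = yxyyy$XyxYXYy  (last char: 'y')
  sorted[10] = yy$XyxYXYyyxy  (last char: 'y')
  sorted[11] = yyxyyy$XyxYXY  (last char: 'Y')
  sorted[12] = yyy$XyxYXYyyx  (last char: 'x')
Last column: yY$xXyyyXyyYx
Original string S is at sorted index 2

Answer: yY$xXyyyXyyYx
2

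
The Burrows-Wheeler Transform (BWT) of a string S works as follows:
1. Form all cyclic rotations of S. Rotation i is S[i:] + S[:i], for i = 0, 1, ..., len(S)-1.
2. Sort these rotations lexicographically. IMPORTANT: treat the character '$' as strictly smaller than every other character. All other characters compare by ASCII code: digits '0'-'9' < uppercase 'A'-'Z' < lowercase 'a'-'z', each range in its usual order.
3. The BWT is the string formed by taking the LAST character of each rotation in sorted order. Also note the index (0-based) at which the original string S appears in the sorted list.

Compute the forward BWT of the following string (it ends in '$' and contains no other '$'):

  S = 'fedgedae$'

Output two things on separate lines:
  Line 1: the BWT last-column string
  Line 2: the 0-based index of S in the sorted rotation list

Answer: edeeagf$d
7

Derivation:
All 9 rotations (rotation i = S[i:]+S[:i]):
  rot[0] = fedgedae$
  rot[1] = edgedae$f
  rot[2] = dgedae$fe
  rot[3] = gedae$fed
  rot[4] = edae$fedg
  rot[5] = dae$fedge
  rot[6] = ae$fedged
  rot[7] = e$fedgeda
  rot[8] = $fedgedae
Sorted (with $ < everything):
  sorted[0] = $fedgedae  (last char: 'e')
  sorted[1] = ae$fedged  (last char: 'd')
  sorted[2] = dae$fedge  (last char: 'e')
  sorted[3] = dgedae$fe  (last char: 'e')
  sorted[4] = e$fedgeda  (last char: 'a')
  sorted[5] = edae$fedg  (last char: 'g')
  sorted[6] = edgedae$f  (last char: 'f')
  sorted[7] = fedgedae$  (last char: '$')
  sorted[8] = gedae$fed  (last char: 'd')
Last column: edeeagf$d
Original string S is at sorted index 7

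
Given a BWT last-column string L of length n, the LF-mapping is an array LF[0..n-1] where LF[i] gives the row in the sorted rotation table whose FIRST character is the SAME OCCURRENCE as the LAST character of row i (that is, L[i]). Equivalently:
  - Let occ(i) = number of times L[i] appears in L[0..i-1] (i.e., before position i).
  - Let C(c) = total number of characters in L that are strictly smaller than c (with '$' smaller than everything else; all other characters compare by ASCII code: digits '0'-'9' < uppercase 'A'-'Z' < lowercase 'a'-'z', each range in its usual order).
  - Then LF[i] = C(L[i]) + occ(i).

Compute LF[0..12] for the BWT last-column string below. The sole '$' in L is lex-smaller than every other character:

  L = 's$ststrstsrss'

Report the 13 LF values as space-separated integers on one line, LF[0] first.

Char counts: '$':1, 'r':2, 's':7, 't':3
C (first-col start): C('$')=0, C('r')=1, C('s')=3, C('t')=10
L[0]='s': occ=0, LF[0]=C('s')+0=3+0=3
L[1]='$': occ=0, LF[1]=C('$')+0=0+0=0
L[2]='s': occ=1, LF[2]=C('s')+1=3+1=4
L[3]='t': occ=0, LF[3]=C('t')+0=10+0=10
L[4]='s': occ=2, LF[4]=C('s')+2=3+2=5
L[5]='t': occ=1, LF[5]=C('t')+1=10+1=11
L[6]='r': occ=0, LF[6]=C('r')+0=1+0=1
L[7]='s': occ=3, LF[7]=C('s')+3=3+3=6
L[8]='t': occ=2, LF[8]=C('t')+2=10+2=12
L[9]='s': occ=4, LF[9]=C('s')+4=3+4=7
L[10]='r': occ=1, LF[10]=C('r')+1=1+1=2
L[11]='s': occ=5, LF[11]=C('s')+5=3+5=8
L[12]='s': occ=6, LF[12]=C('s')+6=3+6=9

Answer: 3 0 4 10 5 11 1 6 12 7 2 8 9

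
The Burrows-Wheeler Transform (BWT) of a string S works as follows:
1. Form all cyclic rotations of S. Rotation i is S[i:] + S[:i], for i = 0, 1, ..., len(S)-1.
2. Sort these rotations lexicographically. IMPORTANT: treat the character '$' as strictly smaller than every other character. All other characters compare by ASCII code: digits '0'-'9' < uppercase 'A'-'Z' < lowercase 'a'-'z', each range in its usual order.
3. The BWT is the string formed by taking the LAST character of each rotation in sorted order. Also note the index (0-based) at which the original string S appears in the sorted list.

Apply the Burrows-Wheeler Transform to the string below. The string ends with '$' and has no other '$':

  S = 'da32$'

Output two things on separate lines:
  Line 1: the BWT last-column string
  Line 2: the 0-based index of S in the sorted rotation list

Answer: 23ad$
4

Derivation:
All 5 rotations (rotation i = S[i:]+S[:i]):
  rot[0] = da32$
  rot[1] = a32$d
  rot[2] = 32$da
  rot[3] = 2$da3
  rot[4] = $da32
Sorted (with $ < everything):
  sorted[0] = $da32  (last char: '2')
  sorted[1] = 2$da3  (last char: '3')
  sorted[2] = 32$da  (last char: 'a')
  sorted[3] = a32$d  (last char: 'd')
  sorted[4] = da32$  (last char: '$')
Last column: 23ad$
Original string S is at sorted index 4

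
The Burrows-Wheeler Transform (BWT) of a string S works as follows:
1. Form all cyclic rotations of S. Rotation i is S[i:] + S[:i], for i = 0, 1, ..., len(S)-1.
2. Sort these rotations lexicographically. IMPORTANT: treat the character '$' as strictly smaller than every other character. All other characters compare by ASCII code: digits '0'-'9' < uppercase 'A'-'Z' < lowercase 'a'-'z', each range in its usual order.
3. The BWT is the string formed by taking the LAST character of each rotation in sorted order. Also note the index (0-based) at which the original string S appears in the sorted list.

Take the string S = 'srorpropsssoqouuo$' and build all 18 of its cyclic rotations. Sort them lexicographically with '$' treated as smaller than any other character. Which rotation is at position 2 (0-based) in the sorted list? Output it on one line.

All 18 rotations (rotation i = S[i:]+S[:i]):
  rot[0] = srorpropsssoqouuo$
  rot[1] = rorpropsssoqouuo$s
  rot[2] = orpropsssoqouuo$sr
  rot[3] = rpropsssoqouuo$sro
  rot[4] = propsssoqouuo$sror
  rot[5] = ropsssoqouuo$srorp
  rot[6] = opsssoqouuo$srorpr
  rot[7] = psssoqouuo$srorpro
  rot[8] = sssoqouuo$srorprop
  rot[9] = ssoqouuo$srorprops
  rot[10] = soqouuo$srorpropss
  rot[11] = oqouuo$srorpropsss
  rot[12] = qouuo$srorpropssso
  rot[13] = ouuo$srorpropsssoq
  rot[14] = uuo$srorpropsssoqo
  rot[15] = uo$srorpropsssoqou
  rot[16] = o$srorpropsssoqouu
  rot[17] = $srorpropsssoqouuo
Sorted (with $ < everything):
  sorted[0] = $srorpropsssoqouuo
  sorted[1] = o$srorpropsssoqouu
  sorted[2] = opsssoqouuo$srorpr
  sorted[3] = oqouuo$srorpropsss
  sorted[4] = orpropsssoqouuo$sr
  sorted[5] = ouuo$srorpropsssoq
  sorted[6] = propsssoqouuo$sror
  sorted[7] = psssoqouuo$srorpro
  sorted[8] = qouuo$srorpropssso
  sorted[9] = ropsssoqouuo$srorp
  sorted[10] = rorpropsssoqouuo$s
  sorted[11] = rpropsssoqouuo$sro
  sorted[12] = soqouuo$srorpropss
  sorted[13] = srorpropsssoqouuo$
  sorted[14] = ssoqouuo$srorprops
  sorted[15] = sssoqouuo$srorprop
  sorted[16] = uo$srorpropsssoqou
  sorted[17] = uuo$srorpropsssoqo
sorted[2] = opsssoqouuo$srorpr

Answer: opsssoqouuo$srorpr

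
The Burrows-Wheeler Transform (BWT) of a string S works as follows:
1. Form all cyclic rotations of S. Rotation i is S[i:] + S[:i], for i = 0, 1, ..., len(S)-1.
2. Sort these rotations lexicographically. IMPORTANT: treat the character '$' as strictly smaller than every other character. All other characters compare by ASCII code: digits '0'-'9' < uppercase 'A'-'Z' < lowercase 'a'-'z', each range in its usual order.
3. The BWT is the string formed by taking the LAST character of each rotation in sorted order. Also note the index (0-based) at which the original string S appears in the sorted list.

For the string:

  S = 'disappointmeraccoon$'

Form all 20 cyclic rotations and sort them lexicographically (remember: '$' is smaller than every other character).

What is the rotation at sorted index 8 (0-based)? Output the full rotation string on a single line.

All 20 rotations (rotation i = S[i:]+S[:i]):
  rot[0] = disappointmeraccoon$
  rot[1] = isappointmeraccoon$d
  rot[2] = sappointmeraccoon$di
  rot[3] = appointmeraccoon$dis
  rot[4] = ppointmeraccoon$disa
  rot[5] = pointmeraccoon$disap
  rot[6] = ointmeraccoon$disapp
  rot[7] = intmeraccoon$disappo
  rot[8] = ntmeraccoon$disappoi
  rot[9] = tmeraccoon$disappoin
  rot[10] = meraccoon$disappoint
  rot[11] = eraccoon$disappointm
  rot[12] = raccoon$disappointme
  rot[13] = accoon$disappointmer
  rot[14] = ccoon$disappointmera
  rot[15] = coon$disappointmerac
  rot[16] = oon$disappointmeracc
  rot[17] = on$disappointmeracco
  rot[18] = n$disappointmeraccoo
  rot[19] = $disappointmeraccoon
Sorted (with $ < everything):
  sorted[0] = $disappointmeraccoon
  sorted[1] = accoon$disappointmer
  sorted[2] = appointmeraccoon$dis
  sorted[3] = ccoon$disappointmera
  sorted[4] = coon$disappointmerac
  sorted[5] = disappointmeraccoon$
  sorted[6] = eraccoon$disappointm
  sorted[7] = intmeraccoon$disappo
  sorted[8] = isappointmeraccoon$d
  sorted[9] = meraccoon$disappoint
  sorted[10] = n$disappointmeraccoo
  sorted[11] = ntmeraccoon$disappoi
  sorted[12] = ointmeraccoon$disapp
  sorted[13] = on$disappointmeracco
  sorted[14] = oon$disappointmeracc
  sorted[15] = pointmeraccoon$disap
  sorted[16] = ppointmeraccoon$disa
  sorted[17] = raccoon$disappointme
  sorted[18] = sappointmeraccoon$di
  sorted[19] = tmeraccoon$disappoin
sorted[8] = isappointmeraccoon$d

Answer: isappointmeraccoon$d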